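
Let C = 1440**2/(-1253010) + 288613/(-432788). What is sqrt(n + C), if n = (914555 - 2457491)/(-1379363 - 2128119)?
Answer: I*sqrt(3907429720620447264107120775497)/1440957816735338 ≈ 1.3718*I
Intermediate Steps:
C = -41968805731/18076256396 (C = 2073600*(-1/1253010) + 288613*(-1/432788) = -69120/41767 - 288613/432788 = -41968805731/18076256396 ≈ -2.3218)
n = 771468/1753741 (n = -1542936/(-3507482) = -1542936*(-1/3507482) = 771468/1753741 ≈ 0.43990)
sqrt(n + C) = sqrt(771468/1753741 - 41968805731/18076256396) = sqrt(-5423378360198213/2881915633470676) = I*sqrt(3907429720620447264107120775497)/1440957816735338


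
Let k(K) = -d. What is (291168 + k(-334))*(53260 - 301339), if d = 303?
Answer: -72157498335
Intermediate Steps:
k(K) = -303 (k(K) = -1*303 = -303)
(291168 + k(-334))*(53260 - 301339) = (291168 - 303)*(53260 - 301339) = 290865*(-248079) = -72157498335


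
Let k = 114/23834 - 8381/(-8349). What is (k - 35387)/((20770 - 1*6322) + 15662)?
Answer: -3520730380501/2995795443630 ≈ -1.1752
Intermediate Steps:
k = 100352270/99495033 (k = 114*(1/23834) - 8381*(-1/8349) = 57/11917 + 8381/8349 = 100352270/99495033 ≈ 1.0086)
(k - 35387)/((20770 - 1*6322) + 15662) = (100352270/99495033 - 35387)/((20770 - 1*6322) + 15662) = -3520730380501/(99495033*((20770 - 6322) + 15662)) = -3520730380501/(99495033*(14448 + 15662)) = -3520730380501/99495033/30110 = -3520730380501/99495033*1/30110 = -3520730380501/2995795443630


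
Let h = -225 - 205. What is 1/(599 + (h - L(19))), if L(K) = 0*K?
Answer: 1/169 ≈ 0.0059172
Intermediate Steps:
L(K) = 0
h = -430
1/(599 + (h - L(19))) = 1/(599 + (-430 - 1*0)) = 1/(599 + (-430 + 0)) = 1/(599 - 430) = 1/169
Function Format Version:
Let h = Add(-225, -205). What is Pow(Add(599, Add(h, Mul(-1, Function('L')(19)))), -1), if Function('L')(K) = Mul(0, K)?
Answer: Rational(1, 169) ≈ 0.0059172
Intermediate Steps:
Function('L')(K) = 0
h = -430
Pow(Add(599, Add(h, Mul(-1, Function('L')(19)))), -1) = Pow(Add(599, Add(-430, Mul(-1, 0))), -1) = Pow(Add(599, Add(-430, 0)), -1) = Pow(Add(599, -430), -1) = Pow(169, -1) = Rational(1, 169)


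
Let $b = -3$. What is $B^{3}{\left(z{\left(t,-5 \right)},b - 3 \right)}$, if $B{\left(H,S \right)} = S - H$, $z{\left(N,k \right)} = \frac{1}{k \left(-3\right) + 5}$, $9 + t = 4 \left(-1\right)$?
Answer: $- \frac{1771561}{8000} \approx -221.45$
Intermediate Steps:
$t = -13$ ($t = -9 + 4 \left(-1\right) = -9 - 4 = -13$)
$z{\left(N,k \right)} = \frac{1}{5 - 3 k}$ ($z{\left(N,k \right)} = \frac{1}{- 3 k + 5} = \frac{1}{5 - 3 k}$)
$B^{3}{\left(z{\left(t,-5 \right)},b - 3 \right)} = \left(\left(-3 - 3\right) - - \frac{1}{-5 + 3 \left(-5\right)}\right)^{3} = \left(-6 - - \frac{1}{-5 - 15}\right)^{3} = \left(-6 - - \frac{1}{-20}\right)^{3} = \left(-6 - \left(-1\right) \left(- \frac{1}{20}\right)\right)^{3} = \left(-6 - \frac{1}{20}\right)^{3} = \left(- \frac{121}{20}\right)^{3} = - \frac{1771561}{8000}$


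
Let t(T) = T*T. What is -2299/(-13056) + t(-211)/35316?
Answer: 55204805/38423808 ≈ 1.4367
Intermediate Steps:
t(T) = T**2
-2299/(-13056) + t(-211)/35316 = -2299/(-13056) + (-211)**2/35316 = -2299*(-1/13056) + 44521*(1/35316) = 2299/13056 + 44521/35316 = 55204805/38423808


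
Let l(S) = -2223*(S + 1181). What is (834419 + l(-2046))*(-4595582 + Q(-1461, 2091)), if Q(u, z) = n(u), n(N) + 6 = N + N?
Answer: -12679536002140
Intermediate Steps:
n(N) = -6 + 2*N (n(N) = -6 + (N + N) = -6 + 2*N)
Q(u, z) = -6 + 2*u
l(S) = -2625363 - 2223*S (l(S) = -2223*(1181 + S) = -2625363 - 2223*S)
(834419 + l(-2046))*(-4595582 + Q(-1461, 2091)) = (834419 + (-2625363 - 2223*(-2046)))*(-4595582 + (-6 + 2*(-1461))) = (834419 + (-2625363 + 4548258))*(-4595582 + (-6 - 2922)) = (834419 + 1922895)*(-4595582 - 2928) = 2757314*(-4598510) = -12679536002140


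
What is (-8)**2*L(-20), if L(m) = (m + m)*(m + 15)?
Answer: 12800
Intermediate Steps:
L(m) = 2*m*(15 + m) (L(m) = (2*m)*(15 + m) = 2*m*(15 + m))
(-8)**2*L(-20) = (-8)**2*(2*(-20)*(15 - 20)) = 64*(2*(-20)*(-5)) = 64*200 = 12800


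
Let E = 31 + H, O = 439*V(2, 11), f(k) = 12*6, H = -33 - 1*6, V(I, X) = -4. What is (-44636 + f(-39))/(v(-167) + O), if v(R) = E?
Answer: 11141/441 ≈ 25.263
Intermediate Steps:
H = -39 (H = -33 - 6 = -39)
f(k) = 72
O = -1756 (O = 439*(-4) = -1756)
E = -8 (E = 31 - 39 = -8)
v(R) = -8
(-44636 + f(-39))/(v(-167) + O) = (-44636 + 72)/(-8 - 1756) = -44564/(-1764) = -44564*(-1/1764) = 11141/441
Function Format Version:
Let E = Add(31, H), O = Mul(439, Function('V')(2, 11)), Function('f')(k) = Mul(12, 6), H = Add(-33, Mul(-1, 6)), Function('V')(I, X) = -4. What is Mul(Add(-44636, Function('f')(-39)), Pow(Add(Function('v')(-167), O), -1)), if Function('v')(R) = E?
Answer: Rational(11141, 441) ≈ 25.263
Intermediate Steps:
H = -39 (H = Add(-33, -6) = -39)
Function('f')(k) = 72
O = -1756 (O = Mul(439, -4) = -1756)
E = -8 (E = Add(31, -39) = -8)
Function('v')(R) = -8
Mul(Add(-44636, Function('f')(-39)), Pow(Add(Function('v')(-167), O), -1)) = Mul(Add(-44636, 72), Pow(Add(-8, -1756), -1)) = Mul(-44564, Pow(-1764, -1)) = Mul(-44564, Rational(-1, 1764)) = Rational(11141, 441)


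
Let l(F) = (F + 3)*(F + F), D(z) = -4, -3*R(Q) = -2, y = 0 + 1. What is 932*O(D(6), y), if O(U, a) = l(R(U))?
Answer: 41008/9 ≈ 4556.4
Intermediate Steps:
y = 1
R(Q) = ⅔ (R(Q) = -⅓*(-2) = ⅔)
l(F) = 2*F*(3 + F) (l(F) = (3 + F)*(2*F) = 2*F*(3 + F))
O(U, a) = 44/9 (O(U, a) = 2*(⅔)*(3 + ⅔) = 2*(⅔)*(11/3) = 44/9)
932*O(D(6), y) = 932*(44/9) = 41008/9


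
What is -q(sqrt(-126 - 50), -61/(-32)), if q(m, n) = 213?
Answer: -213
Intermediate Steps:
-q(sqrt(-126 - 50), -61/(-32)) = -1*213 = -213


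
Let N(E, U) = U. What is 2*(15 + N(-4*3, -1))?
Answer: 28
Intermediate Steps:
2*(15 + N(-4*3, -1)) = 2*(15 - 1) = 2*14 = 28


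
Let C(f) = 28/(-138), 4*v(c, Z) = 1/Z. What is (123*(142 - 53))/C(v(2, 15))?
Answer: -755343/14 ≈ -53953.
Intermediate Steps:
v(c, Z) = 1/(4*Z)
C(f) = -14/69 (C(f) = 28*(-1/138) = -14/69)
(123*(142 - 53))/C(v(2, 15)) = (123*(142 - 53))/(-14/69) = (123*89)*(-69/14) = 10947*(-69/14) = -755343/14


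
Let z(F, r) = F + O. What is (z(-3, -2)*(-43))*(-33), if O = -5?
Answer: -11352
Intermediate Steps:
z(F, r) = -5 + F (z(F, r) = F - 5 = -5 + F)
(z(-3, -2)*(-43))*(-33) = ((-5 - 3)*(-43))*(-33) = -8*(-43)*(-33) = 344*(-33) = -11352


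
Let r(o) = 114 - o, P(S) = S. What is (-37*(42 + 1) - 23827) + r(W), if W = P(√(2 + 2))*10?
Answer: -25324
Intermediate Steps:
W = 20 (W = √(2 + 2)*10 = √4*10 = 2*10 = 20)
(-37*(42 + 1) - 23827) + r(W) = (-37*(42 + 1) - 23827) + (114 - 1*20) = (-37*43 - 23827) + (114 - 20) = (-1591 - 23827) + 94 = -25418 + 94 = -25324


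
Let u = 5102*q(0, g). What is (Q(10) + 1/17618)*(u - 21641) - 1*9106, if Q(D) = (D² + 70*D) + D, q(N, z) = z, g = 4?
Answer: -17756055881/17618 ≈ -1.0078e+6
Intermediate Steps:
Q(D) = D² + 71*D
u = 20408 (u = 5102*4 = 20408)
(Q(10) + 1/17618)*(u - 21641) - 1*9106 = (10*(71 + 10) + 1/17618)*(20408 - 21641) - 1*9106 = (10*81 + 1/17618)*(-1233) - 9106 = (810 + 1/17618)*(-1233) - 9106 = (14270581/17618)*(-1233) - 9106 = -17595626373/17618 - 9106 = -17756055881/17618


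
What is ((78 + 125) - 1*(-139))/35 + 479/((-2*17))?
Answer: -5137/1190 ≈ -4.3168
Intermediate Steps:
((78 + 125) - 1*(-139))/35 + 479/((-2*17)) = (203 + 139)*(1/35) + 479/(-34) = 342*(1/35) + 479*(-1/34) = 342/35 - 479/34 = -5137/1190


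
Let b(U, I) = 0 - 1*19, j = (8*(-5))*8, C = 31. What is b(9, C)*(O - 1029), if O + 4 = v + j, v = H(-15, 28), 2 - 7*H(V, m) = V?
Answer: 179626/7 ≈ 25661.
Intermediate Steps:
H(V, m) = 2/7 - V/7
j = -320 (j = -40*8 = -320)
v = 17/7 (v = 2/7 - ⅐*(-15) = 2/7 + 15/7 = 17/7 ≈ 2.4286)
b(U, I) = -19 (b(U, I) = 0 - 19 = -19)
O = -2251/7 (O = -4 + (17/7 - 320) = -4 - 2223/7 = -2251/7 ≈ -321.57)
b(9, C)*(O - 1029) = -19*(-2251/7 - 1029) = -19*(-9454/7) = 179626/7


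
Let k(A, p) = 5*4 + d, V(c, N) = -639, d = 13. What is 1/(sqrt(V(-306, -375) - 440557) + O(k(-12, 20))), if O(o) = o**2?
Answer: 1089/1627117 - 14*I*sqrt(2251)/1627117 ≈ 0.00066928 - 0.00040822*I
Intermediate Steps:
k(A, p) = 33 (k(A, p) = 5*4 + 13 = 20 + 13 = 33)
1/(sqrt(V(-306, -375) - 440557) + O(k(-12, 20))) = 1/(sqrt(-639 - 440557) + 33**2) = 1/(sqrt(-441196) + 1089) = 1/(14*I*sqrt(2251) + 1089) = 1/(1089 + 14*I*sqrt(2251))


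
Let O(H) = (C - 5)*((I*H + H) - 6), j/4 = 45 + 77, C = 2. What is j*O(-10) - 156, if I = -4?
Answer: -35292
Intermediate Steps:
j = 488 (j = 4*(45 + 77) = 4*122 = 488)
O(H) = 18 + 9*H (O(H) = (2 - 5)*((-4*H + H) - 6) = -3*(-3*H - 6) = -3*(-6 - 3*H) = 18 + 9*H)
j*O(-10) - 156 = 488*(18 + 9*(-10)) - 156 = 488*(18 - 90) - 156 = 488*(-72) - 156 = -35136 - 156 = -35292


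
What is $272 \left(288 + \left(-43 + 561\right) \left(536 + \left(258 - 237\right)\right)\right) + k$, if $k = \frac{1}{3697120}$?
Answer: $\frac{290436164264961}{3697120} \approx 7.8557 \cdot 10^{7}$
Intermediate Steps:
$k = \frac{1}{3697120} \approx 2.7048 \cdot 10^{-7}$
$272 \left(288 + \left(-43 + 561\right) \left(536 + \left(258 - 237\right)\right)\right) + k = 272 \left(288 + \left(-43 + 561\right) \left(536 + \left(258 - 237\right)\right)\right) + \frac{1}{3697120} = 272 \left(288 + 518 \left(536 + \left(258 - 237\right)\right)\right) + \frac{1}{3697120} = 272 \left(288 + 518 \left(536 + 21\right)\right) + \frac{1}{3697120} = 272 \left(288 + 518 \cdot 557\right) + \frac{1}{3697120} = 272 \left(288 + 288526\right) + \frac{1}{3697120} = 272 \cdot 288814 + \frac{1}{3697120} = 78557408 + \frac{1}{3697120} = \frac{290436164264961}{3697120}$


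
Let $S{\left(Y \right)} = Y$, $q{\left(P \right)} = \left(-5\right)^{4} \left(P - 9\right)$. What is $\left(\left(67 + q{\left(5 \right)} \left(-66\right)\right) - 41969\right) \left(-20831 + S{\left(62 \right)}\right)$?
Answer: $-2556622362$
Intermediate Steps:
$q{\left(P \right)} = -5625 + 625 P$ ($q{\left(P \right)} = 625 \left(-9 + P\right) = -5625 + 625 P$)
$\left(\left(67 + q{\left(5 \right)} \left(-66\right)\right) - 41969\right) \left(-20831 + S{\left(62 \right)}\right) = \left(\left(67 + \left(-5625 + 625 \cdot 5\right) \left(-66\right)\right) - 41969\right) \left(-20831 + 62\right) = \left(\left(67 + \left(-5625 + 3125\right) \left(-66\right)\right) - 41969\right) \left(-20769\right) = \left(\left(67 - -165000\right) - 41969\right) \left(-20769\right) = \left(\left(67 + 165000\right) - 41969\right) \left(-20769\right) = \left(165067 - 41969\right) \left(-20769\right) = 123098 \left(-20769\right) = -2556622362$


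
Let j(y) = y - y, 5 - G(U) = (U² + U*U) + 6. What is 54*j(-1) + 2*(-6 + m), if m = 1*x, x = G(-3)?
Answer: -50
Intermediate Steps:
G(U) = -1 - 2*U² (G(U) = 5 - ((U² + U*U) + 6) = 5 - ((U² + U²) + 6) = 5 - (2*U² + 6) = 5 - (6 + 2*U²) = 5 + (-6 - 2*U²) = -1 - 2*U²)
x = -19 (x = -1 - 2*(-3)² = -1 - 2*9 = -1 - 18 = -19)
j(y) = 0
m = -19 (m = 1*(-19) = -19)
54*j(-1) + 2*(-6 + m) = 54*0 + 2*(-6 - 19) = 0 + 2*(-25) = 0 - 50 = -50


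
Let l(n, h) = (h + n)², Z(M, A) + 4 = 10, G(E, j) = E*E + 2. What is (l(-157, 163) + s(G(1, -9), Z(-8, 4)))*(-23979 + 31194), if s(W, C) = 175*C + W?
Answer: 7857135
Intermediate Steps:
G(E, j) = 2 + E² (G(E, j) = E² + 2 = 2 + E²)
Z(M, A) = 6 (Z(M, A) = -4 + 10 = 6)
s(W, C) = W + 175*C
(l(-157, 163) + s(G(1, -9), Z(-8, 4)))*(-23979 + 31194) = ((163 - 157)² + ((2 + 1²) + 175*6))*(-23979 + 31194) = (6² + ((2 + 1) + 1050))*7215 = (36 + (3 + 1050))*7215 = (36 + 1053)*7215 = 1089*7215 = 7857135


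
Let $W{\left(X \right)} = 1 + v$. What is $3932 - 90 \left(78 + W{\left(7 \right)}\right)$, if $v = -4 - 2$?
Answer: $-2638$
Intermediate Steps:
$v = -6$ ($v = -4 - 2 = -6$)
$W{\left(X \right)} = -5$ ($W{\left(X \right)} = 1 - 6 = -5$)
$3932 - 90 \left(78 + W{\left(7 \right)}\right) = 3932 - 90 \left(78 - 5\right) = 3932 - 6570 = -2638$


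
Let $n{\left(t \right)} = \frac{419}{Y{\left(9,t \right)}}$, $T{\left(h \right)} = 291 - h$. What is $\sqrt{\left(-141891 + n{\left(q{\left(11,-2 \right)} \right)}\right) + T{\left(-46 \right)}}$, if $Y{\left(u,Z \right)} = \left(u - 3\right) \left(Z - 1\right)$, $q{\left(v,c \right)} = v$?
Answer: $\frac{i \sqrt{127392315}}{30} \approx 376.23 i$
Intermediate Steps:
$Y{\left(u,Z \right)} = \left(-1 + Z\right) \left(-3 + u\right)$ ($Y{\left(u,Z \right)} = \left(-3 + u\right) \left(-1 + Z\right) = \left(-1 + Z\right) \left(-3 + u\right)$)
$n{\left(t \right)} = \frac{419}{-6 + 6 t}$ ($n{\left(t \right)} = \frac{419}{3 - 9 - 3 t + t 9} = \frac{419}{3 - 9 - 3 t + 9 t} = \frac{419}{-6 + 6 t}$)
$\sqrt{\left(-141891 + n{\left(q{\left(11,-2 \right)} \right)}\right) + T{\left(-46 \right)}} = \sqrt{\left(-141891 + \frac{419}{6 \left(-1 + 11\right)}\right) + \left(291 - -46\right)} = \sqrt{\left(-141891 + \frac{419}{6 \cdot 10}\right) + \left(291 + 46\right)} = \sqrt{\left(-141891 + \frac{419}{6} \cdot \frac{1}{10}\right) + 337} = \sqrt{\left(-141891 + \frac{419}{60}\right) + 337} = \sqrt{- \frac{8513041}{60} + 337} = \sqrt{- \frac{8492821}{60}} = \frac{i \sqrt{127392315}}{30}$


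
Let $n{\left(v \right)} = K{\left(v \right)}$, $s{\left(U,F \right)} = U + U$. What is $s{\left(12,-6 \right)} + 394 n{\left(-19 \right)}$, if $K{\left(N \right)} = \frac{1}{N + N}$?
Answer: $\frac{259}{19} \approx 13.632$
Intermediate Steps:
$K{\left(N \right)} = \frac{1}{2 N}$
$s{\left(U,F \right)} = 2 U$
$n{\left(v \right)} = \frac{1}{2 v}$
$s{\left(12,-6 \right)} + 394 n{\left(-19 \right)} = 2 \cdot 12 + 394 \frac{1}{2 \left(-19\right)} = 24 + 394 \cdot \frac{1}{2} \left(- \frac{1}{19}\right) = 24 + 394 \left(- \frac{1}{38}\right) = 24 - \frac{197}{19} = \frac{259}{19}$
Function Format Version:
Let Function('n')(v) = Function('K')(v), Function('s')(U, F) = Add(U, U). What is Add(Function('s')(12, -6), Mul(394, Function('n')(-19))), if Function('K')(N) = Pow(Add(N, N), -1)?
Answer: Rational(259, 19) ≈ 13.632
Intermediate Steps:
Function('K')(N) = Mul(Rational(1, 2), Pow(N, -1)) (Function('K')(N) = Pow(Mul(2, N), -1) = Mul(Rational(1, 2), Pow(N, -1)))
Function('s')(U, F) = Mul(2, U)
Function('n')(v) = Mul(Rational(1, 2), Pow(v, -1))
Add(Function('s')(12, -6), Mul(394, Function('n')(-19))) = Add(Mul(2, 12), Mul(394, Mul(Rational(1, 2), Pow(-19, -1)))) = Add(24, Mul(394, Mul(Rational(1, 2), Rational(-1, 19)))) = Add(24, Mul(394, Rational(-1, 38))) = Add(24, Rational(-197, 19)) = Rational(259, 19)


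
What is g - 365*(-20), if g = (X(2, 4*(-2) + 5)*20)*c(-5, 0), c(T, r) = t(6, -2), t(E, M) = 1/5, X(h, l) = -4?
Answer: 7284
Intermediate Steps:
t(E, M) = ⅕
c(T, r) = ⅕
g = -16 (g = -4*20*(⅕) = -80*⅕ = -16)
g - 365*(-20) = -16 - 365*(-20) = -16 + 7300 = 7284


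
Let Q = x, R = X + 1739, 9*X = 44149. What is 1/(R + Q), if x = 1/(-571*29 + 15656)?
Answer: 2709/17999797 ≈ 0.00015050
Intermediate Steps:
X = 44149/9 (X = (⅑)*44149 = 44149/9 ≈ 4905.4)
R = 59800/9 (R = 44149/9 + 1739 = 59800/9 ≈ 6644.4)
x = -1/903 (x = 1/(-16559 + 15656) = 1/(-903) = -1/903 ≈ -0.0011074)
Q = -1/903 ≈ -0.0011074
1/(R + Q) = 1/(59800/9 - 1/903) = 1/(17999797/2709) = 2709/17999797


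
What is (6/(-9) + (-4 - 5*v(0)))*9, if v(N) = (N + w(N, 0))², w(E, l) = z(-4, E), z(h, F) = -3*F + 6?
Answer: -1662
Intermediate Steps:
z(h, F) = 6 - 3*F
w(E, l) = 6 - 3*E
v(N) = (6 - 2*N)² (v(N) = (N + (6 - 3*N))² = (6 - 2*N)²)
(6/(-9) + (-4 - 5*v(0)))*9 = (6/(-9) + (-4 - 20*(-3 + 0)²))*9 = (6*(-⅑) + (-4 - 20*(-3)²))*9 = (-⅔ + (-4 - 20*9))*9 = (-⅔ + (-4 - 5*36))*9 = (-⅔ + (-4 - 180))*9 = (-⅔ - 184)*9 = -554/3*9 = -1662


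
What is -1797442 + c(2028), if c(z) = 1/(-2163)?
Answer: -3887867047/2163 ≈ -1.7974e+6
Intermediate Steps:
c(z) = -1/2163
-1797442 + c(2028) = -1797442 - 1/2163 = -3887867047/2163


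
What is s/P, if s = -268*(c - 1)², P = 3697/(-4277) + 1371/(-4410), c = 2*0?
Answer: 240709560/1055597 ≈ 228.03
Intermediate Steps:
c = 0
P = -1055597/898170 (P = 3697*(-1/4277) + 1371*(-1/4410) = -3697/4277 - 457/1470 = -1055597/898170 ≈ -1.1753)
s = -268 (s = -268*(0 - 1)² = -268*(-1)² = -268*1 = -268)
s/P = -268/(-1055597/898170) = -268*(-898170/1055597) = 240709560/1055597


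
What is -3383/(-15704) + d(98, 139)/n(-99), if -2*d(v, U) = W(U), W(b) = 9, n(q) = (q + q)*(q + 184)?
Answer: 3167031/14683240 ≈ 0.21569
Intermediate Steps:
n(q) = 2*q*(184 + q) (n(q) = (2*q)*(184 + q) = 2*q*(184 + q))
d(v, U) = -9/2 (d(v, U) = -½*9 = -9/2)
-3383/(-15704) + d(98, 139)/n(-99) = -3383/(-15704) - 9*(-1/(198*(184 - 99)))/2 = -3383*(-1/15704) - 9/(2*(2*(-99)*85)) = 3383/15704 - 9/2/(-16830) = 3383/15704 - 9/2*(-1/16830) = 3383/15704 + 1/3740 = 3167031/14683240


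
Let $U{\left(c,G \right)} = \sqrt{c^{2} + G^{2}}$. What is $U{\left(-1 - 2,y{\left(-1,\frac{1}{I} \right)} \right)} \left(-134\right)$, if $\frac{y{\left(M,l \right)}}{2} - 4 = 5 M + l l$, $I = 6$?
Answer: $- \frac{67 \sqrt{4141}}{9} \approx -479.05$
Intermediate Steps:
$y{\left(M,l \right)} = 8 + 2 l^{2} + 10 M$ ($y{\left(M,l \right)} = 8 + 2 \left(5 M + l l\right) = 8 + 2 \left(5 M + l^{2}\right) = 8 + 2 \left(l^{2} + 5 M\right) = 8 + \left(2 l^{2} + 10 M\right) = 8 + 2 l^{2} + 10 M$)
$U{\left(c,G \right)} = \sqrt{G^{2} + c^{2}}$
$U{\left(-1 - 2,y{\left(-1,\frac{1}{I} \right)} \right)} \left(-134\right) = \sqrt{\left(8 + 2 \left(\frac{1}{6}\right)^{2} + 10 \left(-1\right)\right)^{2} + \left(-1 - 2\right)^{2}} \left(-134\right) = \sqrt{\left(8 + \frac{2}{36} - 10\right)^{2} + \left(-1 - 2\right)^{2}} \left(-134\right) = \sqrt{\left(8 + 2 \cdot \frac{1}{36} - 10\right)^{2} + \left(-3\right)^{2}} \left(-134\right) = \sqrt{\left(8 + \frac{1}{18} - 10\right)^{2} + 9} \left(-134\right) = \sqrt{\left(- \frac{35}{18}\right)^{2} + 9} \left(-134\right) = \sqrt{\frac{1225}{324} + 9} \left(-134\right) = \sqrt{\frac{4141}{324}} \left(-134\right) = \frac{\sqrt{4141}}{18} \left(-134\right) = - \frac{67 \sqrt{4141}}{9}$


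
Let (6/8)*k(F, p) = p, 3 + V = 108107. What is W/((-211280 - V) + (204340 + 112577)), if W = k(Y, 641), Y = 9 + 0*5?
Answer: -2564/7401 ≈ -0.34644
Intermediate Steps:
Y = 9 (Y = 9 + 0 = 9)
V = 108104 (V = -3 + 108107 = 108104)
k(F, p) = 4*p/3
W = 2564/3 (W = (4/3)*641 = 2564/3 ≈ 854.67)
W/((-211280 - V) + (204340 + 112577)) = 2564/(3*((-211280 - 1*108104) + (204340 + 112577))) = 2564/(3*((-211280 - 108104) + 316917)) = 2564/(3*(-319384 + 316917)) = (2564/3)/(-2467) = (2564/3)*(-1/2467) = -2564/7401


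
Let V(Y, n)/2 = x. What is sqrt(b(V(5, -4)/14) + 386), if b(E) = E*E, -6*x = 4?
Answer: sqrt(170230)/21 ≈ 19.647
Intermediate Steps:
x = -2/3 (x = -1/6*4 = -2/3 ≈ -0.66667)
V(Y, n) = -4/3 (V(Y, n) = 2*(-2/3) = -4/3)
b(E) = E**2
sqrt(b(V(5, -4)/14) + 386) = sqrt((-4/3/14)**2 + 386) = sqrt((-4/3*1/14)**2 + 386) = sqrt((-2/21)**2 + 386) = sqrt(4/441 + 386) = sqrt(170230/441) = sqrt(170230)/21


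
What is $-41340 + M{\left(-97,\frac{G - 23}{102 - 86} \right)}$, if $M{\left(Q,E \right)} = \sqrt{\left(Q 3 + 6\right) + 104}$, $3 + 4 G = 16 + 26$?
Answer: $-41340 + i \sqrt{181} \approx -41340.0 + 13.454 i$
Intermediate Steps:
$G = \frac{39}{4}$ ($G = - \frac{3}{4} + \frac{16 + 26}{4} = - \frac{3}{4} + \frac{1}{4} \cdot 42 = - \frac{3}{4} + \frac{21}{2} = \frac{39}{4} \approx 9.75$)
$M{\left(Q,E \right)} = \sqrt{110 + 3 Q}$ ($M{\left(Q,E \right)} = \sqrt{\left(3 Q + 6\right) + 104} = \sqrt{\left(6 + 3 Q\right) + 104} = \sqrt{110 + 3 Q}$)
$-41340 + M{\left(-97,\frac{G - 23}{102 - 86} \right)} = -41340 + \sqrt{110 + 3 \left(-97\right)} = -41340 + \sqrt{110 - 291} = -41340 + \sqrt{-181} = -41340 + i \sqrt{181}$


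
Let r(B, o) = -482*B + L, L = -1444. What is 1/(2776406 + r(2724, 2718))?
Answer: 1/1461994 ≈ 6.8400e-7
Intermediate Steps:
r(B, o) = -1444 - 482*B (r(B, o) = -482*B - 1444 = -1444 - 482*B)
1/(2776406 + r(2724, 2718)) = 1/(2776406 + (-1444 - 482*2724)) = 1/(2776406 + (-1444 - 1312968)) = 1/(2776406 - 1314412) = 1/1461994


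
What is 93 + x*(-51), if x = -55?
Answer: 2898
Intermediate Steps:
93 + x*(-51) = 93 - 55*(-51) = 93 + 2805 = 2898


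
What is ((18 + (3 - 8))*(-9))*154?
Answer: -18018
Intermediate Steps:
((18 + (3 - 8))*(-9))*154 = ((18 - 5)*(-9))*154 = (13*(-9))*154 = -117*154 = -18018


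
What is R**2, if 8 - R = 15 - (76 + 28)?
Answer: 9409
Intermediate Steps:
R = 97 (R = 8 - (15 - (76 + 28)) = 8 - (15 - 1*104) = 8 - (15 - 104) = 8 - 1*(-89) = 8 + 89 = 97)
R**2 = 97**2 = 9409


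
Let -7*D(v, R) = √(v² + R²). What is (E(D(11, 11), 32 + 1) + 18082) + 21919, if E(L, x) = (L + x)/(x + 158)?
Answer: 7640224/191 - 11*√2/1337 ≈ 40001.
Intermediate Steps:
D(v, R) = -√(R² + v²)/7 (D(v, R) = -√(v² + R²)/7 = -√(R² + v²)/7)
E(L, x) = (L + x)/(158 + x)
(E(D(11, 11), 32 + 1) + 18082) + 21919 = ((-√(11² + 11²)/7 + (32 + 1))/(158 + (32 + 1)) + 18082) + 21919 = ((-√(121 + 121)/7 + 33)/(158 + 33) + 18082) + 21919 = ((-11*√2/7 + 33)/191 + 18082) + 21919 = ((33 - 11*√2/7)/191 + 18082) + 21919 = ((33/191 - 11*√2/1337) + 18082) + 21919 = (3453695/191 - 11*√2/1337) + 21919 = 7640224/191 - 11*√2/1337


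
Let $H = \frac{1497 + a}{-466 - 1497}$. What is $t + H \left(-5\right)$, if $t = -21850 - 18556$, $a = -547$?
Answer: $- \frac{79312228}{1963} \approx -40404.0$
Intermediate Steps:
$H = - \frac{950}{1963}$ ($H = \frac{1497 - 547}{-466 - 1497} = \frac{950}{-1963} = 950 \left(- \frac{1}{1963}\right) = - \frac{950}{1963} \approx -0.48395$)
$t = -40406$ ($t = -21850 - 18556 = -40406$)
$t + H \left(-5\right) = -40406 - - \frac{4750}{1963} = -40406 + \frac{4750}{1963} = - \frac{79312228}{1963}$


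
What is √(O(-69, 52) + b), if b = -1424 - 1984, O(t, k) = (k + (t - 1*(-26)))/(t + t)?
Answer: 3*I*√801274/46 ≈ 58.379*I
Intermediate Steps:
O(t, k) = (26 + k + t)/(2*t) (O(t, k) = (k + (t + 26))/((2*t)) = (k + (26 + t))*(1/(2*t)) = (26 + k + t)*(1/(2*t)) = (26 + k + t)/(2*t))
b = -3408
√(O(-69, 52) + b) = √((½)*(26 + 52 - 69)/(-69) - 3408) = √((½)*(-1/69)*9 - 3408) = √(-3/46 - 3408) = √(-156771/46) = 3*I*√801274/46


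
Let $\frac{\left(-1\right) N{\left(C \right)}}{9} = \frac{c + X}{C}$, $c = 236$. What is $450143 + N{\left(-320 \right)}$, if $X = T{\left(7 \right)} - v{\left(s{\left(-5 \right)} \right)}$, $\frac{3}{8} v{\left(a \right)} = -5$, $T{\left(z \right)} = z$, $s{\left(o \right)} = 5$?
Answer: $\frac{144048067}{320} \approx 4.5015 \cdot 10^{5}$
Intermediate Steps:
$v{\left(a \right)} = - \frac{40}{3}$ ($v{\left(a \right)} = \frac{8}{3} \left(-5\right) = - \frac{40}{3}$)
$X = \frac{61}{3}$ ($X = 7 - - \frac{40}{3} = 7 + \frac{40}{3} = \frac{61}{3} \approx 20.333$)
$N{\left(C \right)} = - \frac{2307}{C}$ ($N{\left(C \right)} = - 9 \frac{236 + \frac{61}{3}}{C} = - 9 \frac{769}{3 C} = - \frac{2307}{C}$)
$450143 + N{\left(-320 \right)} = 450143 - \frac{2307}{-320} = 450143 - - \frac{2307}{320} = 450143 + \frac{2307}{320} = \frac{144048067}{320}$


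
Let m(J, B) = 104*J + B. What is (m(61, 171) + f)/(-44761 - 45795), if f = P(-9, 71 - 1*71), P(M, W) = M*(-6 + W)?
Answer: -6569/90556 ≈ -0.072541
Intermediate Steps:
m(J, B) = B + 104*J
f = 54 (f = -9*(-6 + (71 - 1*71)) = -9*(-6 + (71 - 71)) = -9*(-6 + 0) = -9*(-6) = 54)
(m(61, 171) + f)/(-44761 - 45795) = ((171 + 104*61) + 54)/(-44761 - 45795) = ((171 + 6344) + 54)/(-90556) = (6515 + 54)*(-1/90556) = 6569*(-1/90556) = -6569/90556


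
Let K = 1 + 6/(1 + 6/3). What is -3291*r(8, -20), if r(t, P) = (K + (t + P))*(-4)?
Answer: -118476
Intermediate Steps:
K = 3 (K = 1 + 6/(1 + 6*(1/3)) = 1 + 6/(1 + 2) = 1 + 6/3 = 1 + (1/3)*6 = 1 + 2 = 3)
r(t, P) = -12 - 4*P - 4*t (r(t, P) = (3 + (t + P))*(-4) = (3 + (P + t))*(-4) = (3 + P + t)*(-4) = -12 - 4*P - 4*t)
-3291*r(8, -20) = -3291*(-12 - 4*(-20) - 4*8) = -3291*(-12 + 80 - 32) = -3291*36 = -118476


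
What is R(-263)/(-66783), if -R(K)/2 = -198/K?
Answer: 132/5854643 ≈ 2.2546e-5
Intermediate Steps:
R(K) = 396/K (R(K) = -(-396)/K = 396/K)
R(-263)/(-66783) = (396/(-263))/(-66783) = (396*(-1/263))*(-1/66783) = -396/263*(-1/66783) = 132/5854643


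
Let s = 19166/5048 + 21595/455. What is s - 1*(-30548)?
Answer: 1004022863/32812 ≈ 30599.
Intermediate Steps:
s = 1681887/32812 (s = 19166*(1/5048) + 21595*(1/455) = 9583/2524 + 617/13 = 1681887/32812 ≈ 51.258)
s - 1*(-30548) = 1681887/32812 - 1*(-30548) = 1681887/32812 + 30548 = 1004022863/32812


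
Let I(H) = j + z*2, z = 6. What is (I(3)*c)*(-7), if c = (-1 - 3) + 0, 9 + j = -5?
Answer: -56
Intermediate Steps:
j = -14 (j = -9 - 5 = -14)
c = -4 (c = -4 + 0 = -4)
I(H) = -2 (I(H) = -14 + 6*2 = -14 + 12 = -2)
(I(3)*c)*(-7) = -2*(-4)*(-7) = 8*(-7) = -56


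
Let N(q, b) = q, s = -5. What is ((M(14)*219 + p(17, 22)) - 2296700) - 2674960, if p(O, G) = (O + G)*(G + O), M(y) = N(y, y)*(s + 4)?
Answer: -4973205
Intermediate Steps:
M(y) = -y (M(y) = y*(-5 + 4) = y*(-1) = -y)
p(O, G) = (G + O)² (p(O, G) = (G + O)*(G + O) = (G + O)²)
((M(14)*219 + p(17, 22)) - 2296700) - 2674960 = ((-1*14*219 + (22 + 17)²) - 2296700) - 2674960 = ((-14*219 + 39²) - 2296700) - 2674960 = ((-3066 + 1521) - 2296700) - 2674960 = (-1545 - 2296700) - 2674960 = -2298245 - 2674960 = -4973205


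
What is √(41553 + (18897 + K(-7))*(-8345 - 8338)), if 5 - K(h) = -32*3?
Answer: I*√316902081 ≈ 17802.0*I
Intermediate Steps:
K(h) = 101 (K(h) = 5 - (-32)*3 = 5 - 1*(-96) = 5 + 96 = 101)
√(41553 + (18897 + K(-7))*(-8345 - 8338)) = √(41553 + (18897 + 101)*(-8345 - 8338)) = √(41553 + 18998*(-16683)) = √(41553 - 316943634) = √(-316902081) = I*√316902081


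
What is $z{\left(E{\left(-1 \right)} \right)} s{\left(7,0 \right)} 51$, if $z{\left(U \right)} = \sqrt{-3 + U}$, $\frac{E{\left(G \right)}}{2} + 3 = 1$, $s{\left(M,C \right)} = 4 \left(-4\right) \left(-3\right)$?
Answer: $2448 i \sqrt{7} \approx 6476.8 i$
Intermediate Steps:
$s{\left(M,C \right)} = 48$ ($s{\left(M,C \right)} = \left(-16\right) \left(-3\right) = 48$)
$E{\left(G \right)} = -4$ ($E{\left(G \right)} = -6 + 2 \cdot 1 = -6 + 2 = -4$)
$z{\left(E{\left(-1 \right)} \right)} s{\left(7,0 \right)} 51 = \sqrt{-3 - 4} \cdot 48 \cdot 51 = \sqrt{-7} \cdot 48 \cdot 51 = i \sqrt{7} \cdot 48 \cdot 51 = 48 i \sqrt{7} \cdot 51 = 2448 i \sqrt{7}$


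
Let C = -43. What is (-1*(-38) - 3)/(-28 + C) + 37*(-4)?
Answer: -10543/71 ≈ -148.49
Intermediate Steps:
(-1*(-38) - 3)/(-28 + C) + 37*(-4) = (-1*(-38) - 3)/(-28 - 43) + 37*(-4) = (38 - 3)/(-71) - 148 = 35*(-1/71) - 148 = -35/71 - 148 = -10543/71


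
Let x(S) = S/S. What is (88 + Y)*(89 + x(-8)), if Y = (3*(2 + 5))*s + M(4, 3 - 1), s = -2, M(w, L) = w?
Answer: 4500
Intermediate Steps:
x(S) = 1
Y = -38 (Y = (3*(2 + 5))*(-2) + 4 = (3*7)*(-2) + 4 = 21*(-2) + 4 = -42 + 4 = -38)
(88 + Y)*(89 + x(-8)) = (88 - 38)*(89 + 1) = 50*90 = 4500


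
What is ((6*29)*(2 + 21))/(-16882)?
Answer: -87/367 ≈ -0.23706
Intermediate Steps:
((6*29)*(2 + 21))/(-16882) = (174*23)*(-1/16882) = 4002*(-1/16882) = -87/367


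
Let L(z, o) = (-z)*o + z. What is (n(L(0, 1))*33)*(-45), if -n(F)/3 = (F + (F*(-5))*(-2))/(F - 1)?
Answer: 0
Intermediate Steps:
L(z, o) = z - o*z (L(z, o) = -o*z + z = z - o*z)
n(F) = -33*F/(-1 + F) (n(F) = -3*(F + (F*(-5))*(-2))/(F - 1) = -3*(F - 5*F*(-2))/(-1 + F) = -3*(F + 10*F)/(-1 + F) = -3*11*F/(-1 + F) = -33*F/(-1 + F))
(n(L(0, 1))*33)*(-45) = (-33*0*(1 - 1*1)/(-1 + 0*(1 - 1*1))*33)*(-45) = (-33*0*(1 - 1)/(-1 + 0*(1 - 1))*33)*(-45) = (-33*0*0/(-1 + 0*0)*33)*(-45) = (-33*0/(-1 + 0)*33)*(-45) = (-33*0/(-1)*33)*(-45) = (-33*0*(-1)*33)*(-45) = (0*33)*(-45) = 0*(-45) = 0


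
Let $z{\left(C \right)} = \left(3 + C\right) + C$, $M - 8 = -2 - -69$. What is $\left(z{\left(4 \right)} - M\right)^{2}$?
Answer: $4096$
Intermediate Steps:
$M = 75$ ($M = 8 - -67 = 8 + \left(-2 + 69\right) = 8 + 67 = 75$)
$z{\left(C \right)} = 3 + 2 C$
$\left(z{\left(4 \right)} - M\right)^{2} = \left(\left(3 + 2 \cdot 4\right) - 75\right)^{2} = \left(\left(3 + 8\right) - 75\right)^{2} = \left(11 - 75\right)^{2} = \left(-64\right)^{2} = 4096$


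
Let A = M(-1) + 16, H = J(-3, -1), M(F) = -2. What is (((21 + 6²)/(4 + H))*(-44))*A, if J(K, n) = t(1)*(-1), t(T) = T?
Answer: -11704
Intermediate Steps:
J(K, n) = -1 (J(K, n) = 1*(-1) = -1)
H = -1
A = 14 (A = -2 + 16 = 14)
(((21 + 6²)/(4 + H))*(-44))*A = (((21 + 6²)/(4 - 1))*(-44))*14 = (((21 + 36)/3)*(-44))*14 = ((57*(⅓))*(-44))*14 = (19*(-44))*14 = -836*14 = -11704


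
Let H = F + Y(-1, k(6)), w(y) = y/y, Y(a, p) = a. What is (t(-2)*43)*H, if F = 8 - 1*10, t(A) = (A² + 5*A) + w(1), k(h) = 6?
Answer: 645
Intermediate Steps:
w(y) = 1
t(A) = 1 + A² + 5*A (t(A) = (A² + 5*A) + 1 = 1 + A² + 5*A)
F = -2 (F = 8 - 10 = -2)
H = -3 (H = -2 - 1 = -3)
(t(-2)*43)*H = ((1 + (-2)² + 5*(-2))*43)*(-3) = ((1 + 4 - 10)*43)*(-3) = -5*43*(-3) = -215*(-3) = 645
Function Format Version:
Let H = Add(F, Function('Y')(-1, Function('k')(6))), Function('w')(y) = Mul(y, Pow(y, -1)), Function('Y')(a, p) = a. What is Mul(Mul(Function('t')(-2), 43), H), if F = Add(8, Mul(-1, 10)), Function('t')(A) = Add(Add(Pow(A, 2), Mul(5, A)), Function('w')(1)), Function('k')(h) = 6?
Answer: 645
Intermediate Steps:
Function('w')(y) = 1
Function('t')(A) = Add(1, Pow(A, 2), Mul(5, A)) (Function('t')(A) = Add(Add(Pow(A, 2), Mul(5, A)), 1) = Add(1, Pow(A, 2), Mul(5, A)))
F = -2 (F = Add(8, -10) = -2)
H = -3 (H = Add(-2, -1) = -3)
Mul(Mul(Function('t')(-2), 43), H) = Mul(Mul(Add(1, Pow(-2, 2), Mul(5, -2)), 43), -3) = Mul(Mul(Add(1, 4, -10), 43), -3) = Mul(Mul(-5, 43), -3) = Mul(-215, -3) = 645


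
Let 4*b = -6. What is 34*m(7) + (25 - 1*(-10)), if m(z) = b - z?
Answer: -254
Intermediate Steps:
b = -3/2 (b = (¼)*(-6) = -3/2 ≈ -1.5000)
m(z) = -3/2 - z
34*m(7) + (25 - 1*(-10)) = 34*(-3/2 - 1*7) + (25 - 1*(-10)) = 34*(-3/2 - 7) + (25 + 10) = 34*(-17/2) + 35 = -289 + 35 = -254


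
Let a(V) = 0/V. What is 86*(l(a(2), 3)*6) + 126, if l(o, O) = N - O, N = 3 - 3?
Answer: -1422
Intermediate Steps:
N = 0
a(V) = 0
l(o, O) = -O (l(o, O) = 0 - O = -O)
86*(l(a(2), 3)*6) + 126 = 86*(-1*3*6) + 126 = 86*(-3*6) + 126 = 86*(-18) + 126 = -1548 + 126 = -1422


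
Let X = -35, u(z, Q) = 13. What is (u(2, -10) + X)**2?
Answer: 484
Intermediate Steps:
(u(2, -10) + X)**2 = (13 - 35)**2 = (-22)**2 = 484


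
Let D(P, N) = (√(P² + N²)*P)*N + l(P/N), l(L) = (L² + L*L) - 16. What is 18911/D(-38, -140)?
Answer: 1799486606050/3575063221355532079 + 1207781272600000*√5261/3575063221355532079 ≈ 0.024505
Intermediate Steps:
l(L) = -16 + 2*L² (l(L) = (L² + L²) - 16 = 2*L² - 16 = -16 + 2*L²)
D(P, N) = -16 + 2*P²/N² + N*P*√(N² + P²) (D(P, N) = (√(P² + N²)*P)*N + (-16 + 2*(P/N)²) = (√(N² + P²)*P)*N + (-16 + 2*(P²/N²)) = (P*√(N² + P²))*N + (-16 + 2*P²/N²) = N*P*√(N² + P²) + (-16 + 2*P²/N²) = -16 + 2*P²/N² + N*P*√(N² + P²))
18911/D(-38, -140) = 18911/(-16 + 2*(-38)²/(-140)² - 140*(-38)*√((-140)² + (-38)²)) = 18911/(-16 + 2*(1/19600)*1444 - 140*(-38)*√(19600 + 1444)) = 18911/(-16 + 361/2450 - 140*(-38)*√21044) = 18911/(-16 + 361/2450 - 140*(-38)*2*√5261) = 18911/(-16 + 361/2450 + 10640*√5261) = 18911/(-38839/2450 + 10640*√5261)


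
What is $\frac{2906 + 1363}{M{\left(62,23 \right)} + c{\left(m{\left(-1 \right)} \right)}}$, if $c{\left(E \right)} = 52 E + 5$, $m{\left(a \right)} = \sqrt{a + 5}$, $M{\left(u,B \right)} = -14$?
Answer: $\frac{4269}{95} \approx 44.937$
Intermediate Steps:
$m{\left(a \right)} = \sqrt{5 + a}$
$c{\left(E \right)} = 5 + 52 E$
$\frac{2906 + 1363}{M{\left(62,23 \right)} + c{\left(m{\left(-1 \right)} \right)}} = \frac{2906 + 1363}{-14 + \left(5 + 52 \sqrt{5 - 1}\right)} = \frac{4269}{-14 + \left(5 + 52 \sqrt{4}\right)} = \frac{4269}{-14 + \left(5 + 52 \cdot 2\right)} = \frac{4269}{-14 + \left(5 + 104\right)} = \frac{4269}{-14 + 109} = \frac{4269}{95}$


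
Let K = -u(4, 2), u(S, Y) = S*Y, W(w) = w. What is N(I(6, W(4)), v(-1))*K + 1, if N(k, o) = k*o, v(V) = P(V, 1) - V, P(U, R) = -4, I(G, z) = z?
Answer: 97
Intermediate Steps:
K = -8 (K = -4*2 = -1*8 = -8)
v(V) = -4 - V
N(I(6, W(4)), v(-1))*K + 1 = (4*(-4 - 1*(-1)))*(-8) + 1 = (4*(-4 + 1))*(-8) + 1 = (4*(-3))*(-8) + 1 = -12*(-8) + 1 = 96 + 1 = 97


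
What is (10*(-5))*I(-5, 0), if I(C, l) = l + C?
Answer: 250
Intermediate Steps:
I(C, l) = C + l
(10*(-5))*I(-5, 0) = (10*(-5))*(-5 + 0) = -50*(-5) = 250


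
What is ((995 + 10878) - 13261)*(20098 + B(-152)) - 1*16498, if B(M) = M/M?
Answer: -27913910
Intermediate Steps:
B(M) = 1
((995 + 10878) - 13261)*(20098 + B(-152)) - 1*16498 = ((995 + 10878) - 13261)*(20098 + 1) - 1*16498 = (11873 - 13261)*20099 - 16498 = -1388*20099 - 16498 = -27897412 - 16498 = -27913910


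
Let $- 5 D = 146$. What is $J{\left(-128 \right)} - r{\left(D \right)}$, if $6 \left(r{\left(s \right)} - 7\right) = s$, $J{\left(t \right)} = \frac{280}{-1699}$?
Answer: $- \frac{58568}{25485} \approx -2.2981$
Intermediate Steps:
$D = - \frac{146}{5}$ ($D = \left(- \frac{1}{5}\right) 146 = - \frac{146}{5} \approx -29.2$)
$J{\left(t \right)} = - \frac{280}{1699}$ ($J{\left(t \right)} = 280 \left(- \frac{1}{1699}\right) = - \frac{280}{1699}$)
$r{\left(s \right)} = 7 + \frac{s}{6}$
$J{\left(-128 \right)} - r{\left(D \right)} = - \frac{280}{1699} - \left(7 + \frac{1}{6} \left(- \frac{146}{5}\right)\right) = - \frac{280}{1699} - \left(7 - \frac{73}{15}\right) = - \frac{280}{1699} - \frac{32}{15} = - \frac{58568}{25485}$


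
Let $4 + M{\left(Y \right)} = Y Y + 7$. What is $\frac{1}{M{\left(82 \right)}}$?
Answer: $\frac{1}{6727} \approx 0.00014865$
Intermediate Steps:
$M{\left(Y \right)} = 3 + Y^{2}$ ($M{\left(Y \right)} = -4 + \left(Y Y + 7\right) = -4 + \left(Y^{2} + 7\right) = -4 + \left(7 + Y^{2}\right) = 3 + Y^{2}$)
$\frac{1}{M{\left(82 \right)}} = \frac{1}{3 + 82^{2}} = \frac{1}{3 + 6724} = \frac{1}{6727}$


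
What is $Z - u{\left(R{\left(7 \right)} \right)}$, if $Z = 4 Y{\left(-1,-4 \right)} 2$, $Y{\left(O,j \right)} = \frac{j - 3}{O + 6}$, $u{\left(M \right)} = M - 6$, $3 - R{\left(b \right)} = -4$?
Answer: $- \frac{61}{5} \approx -12.2$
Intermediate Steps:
$R{\left(b \right)} = 7$ ($R{\left(b \right)} = 3 - -4 = 3 + 4 = 7$)
$u{\left(M \right)} = -6 + M$ ($u{\left(M \right)} = M - 6 = -6 + M$)
$Y{\left(O,j \right)} = \frac{-3 + j}{6 + O}$
$Z = - \frac{56}{5}$ ($Z = 4 \frac{-3 - 4}{6 - 1} \cdot 2 = 4 \cdot \frac{1}{5} \left(-7\right) 2 = 4 \left(- \frac{7}{5}\right) 2 = \left(- \frac{28}{5}\right) 2 = - \frac{56}{5} \approx -11.2$)
$Z - u{\left(R{\left(7 \right)} \right)} = - \frac{56}{5} - \left(-6 + 7\right) = - \frac{56}{5} - 1 = - \frac{61}{5}$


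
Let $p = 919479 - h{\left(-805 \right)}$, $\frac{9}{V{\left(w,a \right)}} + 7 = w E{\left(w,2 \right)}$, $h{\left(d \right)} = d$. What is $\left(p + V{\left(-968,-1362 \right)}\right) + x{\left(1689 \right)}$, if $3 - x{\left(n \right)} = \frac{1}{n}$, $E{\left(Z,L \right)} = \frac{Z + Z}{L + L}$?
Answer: $\frac{728227653465911}{791304945} \approx 9.2029 \cdot 10^{5}$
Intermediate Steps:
$E{\left(Z,L \right)} = \frac{Z}{L}$ ($E{\left(Z,L \right)} = \frac{2 Z}{2 L} = 2 Z \frac{1}{2 L} = \frac{Z}{L}$)
$x{\left(n \right)} = 3 - \frac{1}{n}$
$V{\left(w,a \right)} = \frac{9}{-7 + \frac{w^{2}}{2}}$ ($V{\left(w,a \right)} = \frac{9}{-7 + w \frac{w}{2}} = \frac{9}{-7 + \frac{w^{2}}{2}}$)
$p = 920284$ ($p = 919479 - -805 = 919479 + 805 = 920284$)
$\left(p + V{\left(-968,-1362 \right)}\right) + x{\left(1689 \right)} = \left(920284 + \frac{18}{-14 + \left(-968\right)^{2}}\right) + \left(3 - \frac{1}{1689}\right) = \left(920284 + \frac{18}{-14 + 937024}\right) + \left(3 - \frac{1}{1689}\right) = \left(920284 + \frac{18}{937010}\right) + \left(3 - \frac{1}{1689}\right) = \left(920284 + 18 \cdot \frac{1}{937010}\right) + \frac{5066}{1689} = \left(920284 + \frac{9}{468505}\right) + \frac{5066}{1689} = \frac{431157655429}{468505} + \frac{5066}{1689} = \frac{728227653465911}{791304945}$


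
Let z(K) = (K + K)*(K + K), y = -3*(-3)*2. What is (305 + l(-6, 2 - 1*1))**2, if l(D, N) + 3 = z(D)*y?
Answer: 8375236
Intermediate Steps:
y = 18 (y = 9*2 = 18)
z(K) = 4*K**2 (z(K) = (2*K)*(2*K) = 4*K**2)
l(D, N) = -3 + 72*D**2 (l(D, N) = -3 + (4*D**2)*18 = -3 + 72*D**2)
(305 + l(-6, 2 - 1*1))**2 = (305 + (-3 + 72*(-6)**2))**2 = (305 + (-3 + 72*36))**2 = (305 + (-3 + 2592))**2 = (305 + 2589)**2 = 2894**2 = 8375236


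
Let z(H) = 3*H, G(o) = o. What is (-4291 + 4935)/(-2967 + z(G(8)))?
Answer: -644/2943 ≈ -0.21882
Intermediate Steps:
(-4291 + 4935)/(-2967 + z(G(8))) = (-4291 + 4935)/(-2967 + 3*8) = 644/(-2967 + 24) = 644/(-2943) = 644*(-1/2943) = -644/2943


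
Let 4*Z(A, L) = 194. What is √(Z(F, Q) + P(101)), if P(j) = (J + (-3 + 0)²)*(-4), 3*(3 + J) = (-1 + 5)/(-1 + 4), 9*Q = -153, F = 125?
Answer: √818/6 ≈ 4.7668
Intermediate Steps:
Q = -17 (Q = (⅑)*(-153) = -17)
Z(A, L) = 97/2 (Z(A, L) = (¼)*194 = 97/2)
J = -23/9 (J = -3 + ((-1 + 5)/(-1 + 4))/3 = -3 + (4/3)/3 = -3 + (4*(⅓))/3 = -3 + (⅓)*(4/3) = -3 + 4/9 = -23/9 ≈ -2.5556)
P(j) = -232/9 (P(j) = (-23/9 + (-3 + 0)²)*(-4) = (-23/9 + (-3)²)*(-4) = (-23/9 + 9)*(-4) = (58/9)*(-4) = -232/9)
√(Z(F, Q) + P(101)) = √(97/2 - 232/9) = √(409/18) = √818/6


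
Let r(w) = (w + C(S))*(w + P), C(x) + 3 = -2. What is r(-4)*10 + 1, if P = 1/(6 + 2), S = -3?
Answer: 1399/4 ≈ 349.75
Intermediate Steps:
C(x) = -5 (C(x) = -3 - 2 = -5)
P = ⅛ (P = 1/8 = ⅛ ≈ 0.12500)
r(w) = (-5 + w)*(⅛ + w) (r(w) = (w - 5)*(w + ⅛) = (-5 + w)*(⅛ + w))
r(-4)*10 + 1 = (-5/8 + (-4)² - 39/8*(-4))*10 + 1 = (-5/8 + 16 + 39/2)*10 + 1 = (279/8)*10 + 1 = 1395/4 + 1 = 1399/4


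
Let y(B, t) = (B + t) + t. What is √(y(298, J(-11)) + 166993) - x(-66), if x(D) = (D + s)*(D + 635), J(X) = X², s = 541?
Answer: -270275 + √167533 ≈ -2.6987e+5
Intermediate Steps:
y(B, t) = B + 2*t
x(D) = (541 + D)*(635 + D) (x(D) = (D + 541)*(D + 635) = (541 + D)*(635 + D))
√(y(298, J(-11)) + 166993) - x(-66) = √((298 + 2*(-11)²) + 166993) - (343535 + (-66)² + 1176*(-66)) = √((298 + 2*121) + 166993) - (343535 + 4356 - 77616) = √((298 + 242) + 166993) - 1*270275 = √(540 + 166993) - 270275 = √167533 - 270275 = -270275 + √167533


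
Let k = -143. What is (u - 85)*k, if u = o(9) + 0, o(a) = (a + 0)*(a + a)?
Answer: -11011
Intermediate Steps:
o(a) = 2*a² (o(a) = a*(2*a) = 2*a²)
u = 162 (u = 2*9² + 0 = 2*81 + 0 = 162 + 0 = 162)
(u - 85)*k = (162 - 85)*(-143) = 77*(-143) = -11011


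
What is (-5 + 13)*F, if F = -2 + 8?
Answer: 48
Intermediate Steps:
F = 6
(-5 + 13)*F = (-5 + 13)*6 = 8*6 = 48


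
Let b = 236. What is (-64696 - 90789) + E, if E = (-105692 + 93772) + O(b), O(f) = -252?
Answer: -167657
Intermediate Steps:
E = -12172 (E = (-105692 + 93772) - 252 = -11920 - 252 = -12172)
(-64696 - 90789) + E = (-64696 - 90789) - 12172 = -155485 - 12172 = -167657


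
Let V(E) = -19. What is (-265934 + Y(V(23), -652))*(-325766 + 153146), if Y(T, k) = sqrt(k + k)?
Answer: 45905527080 - 345240*I*sqrt(326) ≈ 4.5906e+10 - 6.2335e+6*I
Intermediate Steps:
Y(T, k) = sqrt(2)*sqrt(k) (Y(T, k) = sqrt(2*k) = sqrt(2)*sqrt(k))
(-265934 + Y(V(23), -652))*(-325766 + 153146) = (-265934 + sqrt(2)*sqrt(-652))*(-325766 + 153146) = (-265934 + sqrt(2)*(2*I*sqrt(163)))*(-172620) = (-265934 + 2*I*sqrt(326))*(-172620) = 45905527080 - 345240*I*sqrt(326)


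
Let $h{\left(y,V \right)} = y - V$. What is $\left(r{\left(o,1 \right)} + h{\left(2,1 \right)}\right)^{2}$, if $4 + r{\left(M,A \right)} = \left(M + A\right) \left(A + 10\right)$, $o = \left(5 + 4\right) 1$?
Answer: $11449$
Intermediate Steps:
$o = 9$ ($o = 9 \cdot 1 = 9$)
$r{\left(M,A \right)} = -4 + \left(10 + A\right) \left(A + M\right)$ ($r{\left(M,A \right)} = -4 + \left(M + A\right) \left(A + 10\right) = -4 + \left(A + M\right) \left(10 + A\right) = -4 + \left(10 + A\right) \left(A + M\right)$)
$\left(r{\left(o,1 \right)} + h{\left(2,1 \right)}\right)^{2} = \left(\left(-4 + 1^{2} + 10 \cdot 1 + 10 \cdot 9 + 1 \cdot 9\right) + \left(2 - 1\right)\right)^{2} = \left(\left(-4 + 1 + 10 + 90 + 9\right) + \left(2 - 1\right)\right)^{2} = \left(106 + 1\right)^{2} = 107^{2} = 11449$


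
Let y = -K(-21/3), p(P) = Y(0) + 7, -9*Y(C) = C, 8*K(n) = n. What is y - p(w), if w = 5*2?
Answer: -49/8 ≈ -6.1250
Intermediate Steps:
K(n) = n/8
Y(C) = -C/9
w = 10
p(P) = 7 (p(P) = -⅑*0 + 7 = 0 + 7 = 7)
y = 7/8 (y = -(-21/3)/8 = -(-21*⅓)/8 = -(-7)/8 = -1*(-7/8) = 7/8 ≈ 0.87500)
y - p(w) = 7/8 - 1*7 = 7/8 - 7 = -49/8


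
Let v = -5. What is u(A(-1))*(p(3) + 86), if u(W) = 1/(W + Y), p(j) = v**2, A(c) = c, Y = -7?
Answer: -111/8 ≈ -13.875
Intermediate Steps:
p(j) = 25 (p(j) = (-5)**2 = 25)
u(W) = 1/(-7 + W) (u(W) = 1/(W - 7) = 1/(-7 + W))
u(A(-1))*(p(3) + 86) = (25 + 86)/(-7 - 1) = 111/(-8) = -1/8*111 = -111/8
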